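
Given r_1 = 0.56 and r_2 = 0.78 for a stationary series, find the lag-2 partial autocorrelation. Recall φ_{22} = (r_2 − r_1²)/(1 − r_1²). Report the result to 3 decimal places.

φ_{22} = (r_2 − r_1²) / (1 − r_1²)
r_1² = (0.56)² = 0.3136
Numerator = 0.78 − 0.3136 = 0.4664; denominator = 1 − 0.3136 = 0.6864
φ_{22} = 0.4664 / 0.6864 = 0.679

0.679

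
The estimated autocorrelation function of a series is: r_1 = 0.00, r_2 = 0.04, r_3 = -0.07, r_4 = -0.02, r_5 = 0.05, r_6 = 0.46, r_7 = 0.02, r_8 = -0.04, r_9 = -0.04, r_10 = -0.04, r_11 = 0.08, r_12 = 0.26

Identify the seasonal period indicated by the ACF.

6

The largest autocorrelation is r_6 = 0.46, with a weaker echo at lag 12 (0.26); the remaining lags stay at or below 0.08.
The dominant spike at lag 6 indicates a seasonal period of 6.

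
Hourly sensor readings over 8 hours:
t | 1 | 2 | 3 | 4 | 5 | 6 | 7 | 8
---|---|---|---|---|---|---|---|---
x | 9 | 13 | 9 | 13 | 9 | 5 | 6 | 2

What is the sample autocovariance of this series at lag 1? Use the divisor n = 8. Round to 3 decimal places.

Mean x̄ = (9 + 13 + 9 + 13 + 9 + 5 + 6 + 2)/8 = 8.2500
Deviations: 0.7500, 4.7500, 0.7500, 4.7500, 0.7500, -3.2500, -2.2500, -6.2500
Σ_{t=1}^{7}(x_t−x̄)(x_{t+1}−x̄) = 33.1875
γ_1 = 33.1875 / 8 = 4.148

4.148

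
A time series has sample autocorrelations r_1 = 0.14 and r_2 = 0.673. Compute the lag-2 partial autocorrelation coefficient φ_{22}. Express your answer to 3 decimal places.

φ_{22} = (r_2 − r_1²) / (1 − r_1²)
r_1² = (0.14)² = 0.0196
Numerator = 0.673 − 0.0196 = 0.6534; denominator = 1 − 0.0196 = 0.9804
φ_{22} = 0.6534 / 0.9804 = 0.666

0.666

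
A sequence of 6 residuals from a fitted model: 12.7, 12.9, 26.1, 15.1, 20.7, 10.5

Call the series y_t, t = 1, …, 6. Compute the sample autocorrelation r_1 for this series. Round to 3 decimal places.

Mean ȳ = (12.7 + 12.9 + 26.1 + 15.1 + 20.7 + 10.5)/6 = 16.3333
Deviations from mean: -3.6333, -3.4333, 9.7667, -1.2333, 4.3667, -5.8333
Numerator Σ_{t=1}^{5}(y_t−ȳ)(y_{t+1}−ȳ) = -63.9611
Denominator Σ(y_t−ȳ)² = 174.9933
r_1 = -63.9611 / 174.9933 = -0.366

-0.366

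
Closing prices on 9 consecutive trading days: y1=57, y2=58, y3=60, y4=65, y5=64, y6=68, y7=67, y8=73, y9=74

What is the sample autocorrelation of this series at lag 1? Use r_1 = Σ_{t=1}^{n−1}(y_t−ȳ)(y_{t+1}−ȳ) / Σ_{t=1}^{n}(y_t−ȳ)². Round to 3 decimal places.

0.613

Mean ȳ = (57 + 58 + 60 + 65 + 64 + 68 + 67 + 73 + 74)/9 = 65.1111
Numerator Σ_{t=1}^{8}(y_t−ȳ)(y_{t+1}−ȳ) = 181.9877
Denominator Σ(y_t−ȳ)² = 296.8889
r_1 = 181.9877 / 296.8889 = 0.613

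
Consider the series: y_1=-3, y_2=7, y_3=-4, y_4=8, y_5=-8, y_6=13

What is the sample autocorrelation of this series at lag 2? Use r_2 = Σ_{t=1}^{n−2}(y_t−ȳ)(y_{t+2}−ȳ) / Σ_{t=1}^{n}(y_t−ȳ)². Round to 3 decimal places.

0.542

Mean ȳ = (-3 + 7 − 4 + 8 − 8 + 13)/6 = 2.1667
Deviations from mean: -5.1667, 4.8333, -6.1667, 5.8333, -10.1667, 10.8333
Σ(y_t−ȳ)(y_{t+2}−ȳ) = (31.8611) + (28.1944) + (62.6944) + (63.1944) = 185.9444
Denominator Σ(y_t−ȳ)² = 342.8333
r_2 = 185.9444 / 342.8333 = 0.542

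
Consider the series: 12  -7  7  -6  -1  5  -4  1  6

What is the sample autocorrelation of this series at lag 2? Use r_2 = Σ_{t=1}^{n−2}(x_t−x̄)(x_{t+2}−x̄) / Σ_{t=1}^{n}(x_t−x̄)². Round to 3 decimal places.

Mean x̄ = (12 − 7 + 7 − 6 − 1 + 5 − 4 + 1 + 6)/9 = 1.4444
Σ(x_t−x̄)(x_{t+2}−x̄) = (58.6420) + (62.8642) + (-13.5802) + (-26.4691) + (13.3086) + (-1.5802) + (-24.8025) = 68.3827
Denominator Σ(x_t−x̄)² = 338.2222
r_2 = 68.3827 / 338.2222 = 0.202

0.202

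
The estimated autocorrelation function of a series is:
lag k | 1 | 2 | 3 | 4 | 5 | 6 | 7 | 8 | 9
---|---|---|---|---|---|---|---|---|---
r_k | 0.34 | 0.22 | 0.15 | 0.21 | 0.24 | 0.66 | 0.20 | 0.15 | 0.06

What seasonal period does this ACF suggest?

6

The largest autocorrelation is r_6 = 0.66; the remaining lags stay at or below 0.34. The elevated value at lag 1 (0.34), dropping to 0.22 at lag 2, reflects decaying short-term dependence rather than seasonality.
The dominant spike at lag 6 indicates a seasonal period of 6.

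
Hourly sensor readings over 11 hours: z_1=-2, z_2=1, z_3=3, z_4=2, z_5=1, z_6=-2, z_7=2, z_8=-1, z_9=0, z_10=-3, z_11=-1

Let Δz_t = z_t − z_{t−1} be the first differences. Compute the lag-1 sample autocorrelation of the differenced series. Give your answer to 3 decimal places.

First differences Δz: 3, 2, -1, -1, -3, 4, -3, 1, -3, 2
Mean of differences = 0.1000
Numerator Σ(Δz_t−Δz̄)(Δz_{t+1}−Δz̄) = -27.6100
Denominator Σ(Δz_t−Δz̄)² = 62.9000
r_1(Δz) = -27.6100 / 62.9000 = -0.439

-0.439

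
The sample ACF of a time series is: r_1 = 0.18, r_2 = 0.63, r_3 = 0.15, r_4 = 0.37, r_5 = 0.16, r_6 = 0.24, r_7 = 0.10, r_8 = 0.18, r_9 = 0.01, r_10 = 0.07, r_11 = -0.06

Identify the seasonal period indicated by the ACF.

The largest autocorrelation is r_2 = 0.63, with weaker echoes at lags 4 (0.37) and 6 (0.24); the remaining lags stay at or below 0.18.
The dominant spike at lag 2 indicates a seasonal period of 2.

2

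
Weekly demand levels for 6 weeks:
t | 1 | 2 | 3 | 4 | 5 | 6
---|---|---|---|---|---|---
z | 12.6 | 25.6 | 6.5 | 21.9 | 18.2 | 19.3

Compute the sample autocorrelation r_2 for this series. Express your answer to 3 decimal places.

0.380

Mean z̄ = (12.6 + 25.6 + 6.5 + 21.9 + 18.2 + 19.3)/6 = 17.3500
Deviations from mean: -4.7500, 8.2500, -10.8500, 4.5500, 0.8500, 1.9500
Σ(z_t−z̄)(z_{t+2}−z̄) = (51.5375) + (37.5375) + (-9.2225) + (8.8725) = 88.7250
Denominator Σ(z_t−z̄)² = 233.5750
r_2 = 88.7250 / 233.5750 = 0.380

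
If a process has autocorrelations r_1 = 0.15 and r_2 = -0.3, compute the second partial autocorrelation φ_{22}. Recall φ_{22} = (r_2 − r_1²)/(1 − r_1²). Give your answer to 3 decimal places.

φ_{22} = (r_2 − r_1²) / (1 − r_1²)
r_1² = (0.15)² = 0.0225
Numerator = -0.3 − 0.0225 = -0.3225; denominator = 1 − 0.0225 = 0.9775
φ_{22} = -0.3225 / 0.9775 = -0.330

-0.330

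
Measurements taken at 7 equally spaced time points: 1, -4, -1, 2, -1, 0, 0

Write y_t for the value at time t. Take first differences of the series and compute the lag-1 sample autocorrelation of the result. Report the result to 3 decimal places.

-0.329

First differences Δy: -5, 3, 3, -3, 1, 0
Mean of differences = -0.1667
Numerator Σ(Δy_t−Δȳ)(Δy_{t+1}−Δȳ) = -17.3611
Denominator Σ(Δy_t−Δȳ)² = 52.8333
r_1(Δy) = -17.3611 / 52.8333 = -0.329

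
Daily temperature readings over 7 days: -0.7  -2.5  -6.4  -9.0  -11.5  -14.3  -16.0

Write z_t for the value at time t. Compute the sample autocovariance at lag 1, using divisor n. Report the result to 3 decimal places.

Mean z̄ = (-0.7 − 2.5 − 6.4 − 9.0 − 11.5 − 14.3 − 16.0)/7 = -8.6286
Σ_{t=1}^{6}(z_t−z̄)(z_{t+1}−z̄) = 120.5792
γ_1 = 120.5792 / 7 = 17.226

17.226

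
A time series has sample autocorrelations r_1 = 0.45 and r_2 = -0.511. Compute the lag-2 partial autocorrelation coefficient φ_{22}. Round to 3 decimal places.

-0.895

φ_{22} = (r_2 − r_1²) / (1 − r_1²)
r_1² = (0.45)² = 0.2025
Numerator = -0.511 − 0.2025 = -0.7135; denominator = 1 − 0.2025 = 0.7975
φ_{22} = -0.7135 / 0.7975 = -0.895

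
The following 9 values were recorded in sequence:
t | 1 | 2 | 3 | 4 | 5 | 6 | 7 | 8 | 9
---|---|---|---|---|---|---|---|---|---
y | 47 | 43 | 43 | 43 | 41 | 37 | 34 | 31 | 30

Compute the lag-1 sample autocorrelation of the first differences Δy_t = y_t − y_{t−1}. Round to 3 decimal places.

0.105

First differences Δy: -4, 0, 0, -2, -4, -3, -3, -1
Mean of differences = -2.1250
Numerator Σ(Δy_t−Δȳ)(Δy_{t+1}−Δȳ) = 1.9844
Denominator Σ(Δy_t−Δȳ)² = 18.8750
r_1(Δy) = 1.9844 / 18.8750 = 0.105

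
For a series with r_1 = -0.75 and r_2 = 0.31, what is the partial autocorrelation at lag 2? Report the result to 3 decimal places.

φ_{22} = (r_2 − r_1²) / (1 − r_1²)
r_1² = (-0.75)² = 0.5625
Numerator = 0.31 − 0.5625 = -0.2525; denominator = 1 − 0.5625 = 0.4375
φ_{22} = -0.2525 / 0.4375 = -0.577

-0.577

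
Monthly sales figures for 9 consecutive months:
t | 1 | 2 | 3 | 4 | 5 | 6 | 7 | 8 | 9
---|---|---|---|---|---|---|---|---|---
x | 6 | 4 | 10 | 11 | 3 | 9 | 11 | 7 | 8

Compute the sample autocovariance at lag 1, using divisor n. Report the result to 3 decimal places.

-1.605

Mean x̄ = (6 + 4 + 10 + 11 + 3 + 9 + 11 + 7 + 8)/9 = 7.6667
Σ_{t=1}^{8}(x_t−x̄)(x_{t+1}−x̄) = -14.4444
γ_1 = -14.4444 / 9 = -1.605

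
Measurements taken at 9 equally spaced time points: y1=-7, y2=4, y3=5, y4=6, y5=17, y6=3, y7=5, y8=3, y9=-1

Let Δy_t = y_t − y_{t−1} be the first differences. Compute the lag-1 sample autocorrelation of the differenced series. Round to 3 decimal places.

First differences Δy: 11, 1, 1, 11, -14, 2, -2, -4
Mean of differences = 0.7500
Numerator Σ(Δy_t−Δȳ)(Δy_{t+1}−Δȳ) = -154.8125
Denominator Σ(Δy_t−Δȳ)² = 459.5000
r_1(Δy) = -154.8125 / 459.5000 = -0.337

-0.337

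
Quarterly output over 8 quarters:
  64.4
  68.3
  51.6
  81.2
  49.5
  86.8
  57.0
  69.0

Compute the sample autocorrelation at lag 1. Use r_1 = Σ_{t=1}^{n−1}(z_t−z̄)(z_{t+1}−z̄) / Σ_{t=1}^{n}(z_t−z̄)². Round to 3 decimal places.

Mean z̄ = (64.4 + 68.3 + 51.6 + 81.2 + 49.5 + 86.8 + 57.0 + 69.0)/8 = 65.9750
Numerator Σ_{t=1}^{7}(z_t−z̄)(z_{t+1}−z̄) = -1063.9206
Denominator Σ(z_t−z̄)² = 1241.1350
r_1 = -1063.9206 / 1241.1350 = -0.857

-0.857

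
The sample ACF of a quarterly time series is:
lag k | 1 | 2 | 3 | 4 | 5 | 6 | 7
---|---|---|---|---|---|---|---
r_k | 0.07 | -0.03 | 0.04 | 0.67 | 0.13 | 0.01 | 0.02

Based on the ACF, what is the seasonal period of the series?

The largest autocorrelation is r_4 = 0.67; the remaining lags stay at or below 0.13.
The dominant spike at lag 4 indicates a seasonal period of 4.

4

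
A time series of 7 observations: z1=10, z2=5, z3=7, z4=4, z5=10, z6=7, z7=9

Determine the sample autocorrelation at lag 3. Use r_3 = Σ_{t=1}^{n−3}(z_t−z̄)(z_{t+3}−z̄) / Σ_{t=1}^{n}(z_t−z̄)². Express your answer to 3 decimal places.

Mean z̄ = (10 + 5 + 7 + 4 + 10 + 7 + 9)/7 = 7.4286
Deviations from mean: 2.5714, -2.4286, -0.4286, -3.4286, 2.5714, -0.4286, 1.5714
Numerator Σ_{t=1}^{4}(z_t−z̄)(z_{t+3}−z̄) = -20.2653
Denominator Σ(z_t−z̄)² = 33.7143
r_3 = -20.2653 / 33.7143 = -0.601

-0.601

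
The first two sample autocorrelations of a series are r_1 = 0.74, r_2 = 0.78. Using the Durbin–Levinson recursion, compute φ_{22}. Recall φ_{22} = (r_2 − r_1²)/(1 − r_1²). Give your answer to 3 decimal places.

φ_{22} = (r_2 − r_1²) / (1 − r_1²)
r_1² = (0.74)² = 0.5476
Numerator = 0.78 − 0.5476 = 0.2324; denominator = 1 − 0.5476 = 0.4524
φ_{22} = 0.2324 / 0.4524 = 0.514

0.514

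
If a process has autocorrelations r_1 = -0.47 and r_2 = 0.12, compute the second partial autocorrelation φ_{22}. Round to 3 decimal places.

-0.130

φ_{22} = (r_2 − r_1²) / (1 − r_1²)
r_1² = (-0.47)² = 0.2209
Numerator = 0.12 − 0.2209 = -0.1009; denominator = 1 − 0.2209 = 0.7791
φ_{22} = -0.1009 / 0.7791 = -0.130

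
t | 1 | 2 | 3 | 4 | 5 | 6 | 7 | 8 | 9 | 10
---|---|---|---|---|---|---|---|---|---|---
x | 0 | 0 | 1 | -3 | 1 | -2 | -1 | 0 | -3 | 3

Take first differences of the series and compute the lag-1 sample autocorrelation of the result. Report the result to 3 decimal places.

-0.615

First differences Δx: 0, 1, -4, 4, -3, 1, 1, -3, 6
Mean of differences = 0.3333
Numerator Σ(Δx_t−Δx̄)(Δx_{t+1}−Δx̄) = -54.1111
Denominator Σ(Δx_t−Δx̄)² = 88.0000
r_1(Δx) = -54.1111 / 88.0000 = -0.615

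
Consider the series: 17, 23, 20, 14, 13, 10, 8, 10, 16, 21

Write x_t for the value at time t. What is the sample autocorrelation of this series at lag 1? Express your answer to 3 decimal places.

Mean x̄ = (17 + 23 + 20 + 14 + 13 + 10 + 8 + 10 + 16 + 21)/10 = 15.2000
Numerator Σ_{t=1}^{9}(x_t−x̄)(x_{t+1}−x̄) = 135.1600
Denominator Σ(x_t−x̄)² = 233.6000
r_1 = 135.1600 / 233.6000 = 0.579

0.579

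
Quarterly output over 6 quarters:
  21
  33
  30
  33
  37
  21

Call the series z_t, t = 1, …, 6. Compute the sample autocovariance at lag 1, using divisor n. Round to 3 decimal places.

-9.810

Mean z̄ = (21 + 33 + 30 + 33 + 37 + 21)/6 = 29.1667
Deviations: -8.1667, 3.8333, 0.8333, 3.8333, 7.8333, -8.1667
Σ_{t=1}^{5}(z_t−z̄)(z_{t+1}−z̄) = -58.8611
γ_1 = -58.8611 / 6 = -9.810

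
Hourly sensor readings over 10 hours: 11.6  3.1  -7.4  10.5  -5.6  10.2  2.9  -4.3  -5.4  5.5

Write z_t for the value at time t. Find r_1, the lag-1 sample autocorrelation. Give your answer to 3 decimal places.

-0.376

Mean z̄ = (11.6 + 3.1 − 7.4 + 10.5 − 5.6 + 10.2 + 2.9 − 4.3 − 5.4 + 5.5)/10 = 2.1100
Numerator Σ_{t=1}^{9}(z_t−z̄)(z_{t+1}−z̄) = -182.8621
Denominator Σ(z_t−z̄)² = 486.3690
r_1 = -182.8621 / 486.3690 = -0.376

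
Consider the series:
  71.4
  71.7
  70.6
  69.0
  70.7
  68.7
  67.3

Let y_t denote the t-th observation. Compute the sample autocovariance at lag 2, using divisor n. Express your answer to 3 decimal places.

-0.146

Mean ȳ = (71.4 + 71.7 + 70.6 + 69.0 + 70.7 + 68.7 + 67.3)/7 = 69.9143
Deviations: 1.4857, 1.7857, 0.6857, -0.9143, 0.7857, -1.2143, -2.6143
Σ_{t=1}^{5}(y_t−ȳ)(y_{t+2}−ȳ) = -1.0190
γ_2 = -1.0190 / 7 = -0.146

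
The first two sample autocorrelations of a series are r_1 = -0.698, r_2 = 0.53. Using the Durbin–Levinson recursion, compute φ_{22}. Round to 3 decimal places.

0.083

φ_{22} = (r_2 − r_1²) / (1 − r_1²)
r_1² = (-0.698)² = 0.487204
Numerator = 0.53 − 0.4872 = 0.0428; denominator = 1 − 0.4872 = 0.5128
φ_{22} = 0.0428 / 0.5128 = 0.083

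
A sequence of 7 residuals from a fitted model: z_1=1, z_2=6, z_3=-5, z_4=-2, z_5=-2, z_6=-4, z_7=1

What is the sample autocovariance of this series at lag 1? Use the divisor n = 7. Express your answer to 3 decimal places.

-1.644

Mean z̄ = (1 + 6 − 5 − 2 − 2 − 4 + 1)/7 = -0.7143
Deviations: 1.7143, 6.7143, -4.2857, -1.2857, -1.2857, -3.2857, 1.7143
Σ_{t=1}^{6}(z_t−z̄)(z_{t+1}−z̄) = -11.5102
γ_1 = -11.5102 / 7 = -1.644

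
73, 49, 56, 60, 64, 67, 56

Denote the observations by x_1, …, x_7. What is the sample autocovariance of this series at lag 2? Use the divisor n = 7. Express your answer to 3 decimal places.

Mean x̄ = (73 + 49 + 56 + 60 + 64 + 67 + 56)/7 = 60.7143
Deviations: 12.2857, -11.7143, -4.7143, -0.7143, 3.2857, 6.2857, -4.7143
Σ_{t=1}^{5}(x_t−x̄)(x_{t+2}−x̄) = -85.0204
γ_2 = -85.0204 / 7 = -12.146

-12.146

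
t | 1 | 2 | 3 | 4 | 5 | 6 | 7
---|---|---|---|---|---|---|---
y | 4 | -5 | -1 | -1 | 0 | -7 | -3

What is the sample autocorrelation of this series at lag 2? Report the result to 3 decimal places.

Mean ȳ = (4 − 5 − 1 − 1 + 0 − 7 − 3)/7 = -1.8571
Deviations from mean: 5.8571, -3.1429, 0.8571, 0.8571, 1.8571, -5.1429, -1.1429
Σ(y_t−ȳ)(y_{t+2}−ȳ) = (5.0204) + (-2.6939) + (1.5918) + (-4.4082) + (-2.1224) = -2.6122
Denominator Σ(y_t−ȳ)² = 76.8571
r_2 = -2.6122 / 76.8571 = -0.034

-0.034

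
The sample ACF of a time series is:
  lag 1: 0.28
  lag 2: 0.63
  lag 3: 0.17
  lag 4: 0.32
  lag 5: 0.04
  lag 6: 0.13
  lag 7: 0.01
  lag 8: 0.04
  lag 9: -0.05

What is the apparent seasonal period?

The largest autocorrelation is r_2 = 0.63, with a weaker echo at lag 4 (0.32); the remaining lags stay at or below 0.28.
The dominant spike at lag 2 indicates a seasonal period of 2.

2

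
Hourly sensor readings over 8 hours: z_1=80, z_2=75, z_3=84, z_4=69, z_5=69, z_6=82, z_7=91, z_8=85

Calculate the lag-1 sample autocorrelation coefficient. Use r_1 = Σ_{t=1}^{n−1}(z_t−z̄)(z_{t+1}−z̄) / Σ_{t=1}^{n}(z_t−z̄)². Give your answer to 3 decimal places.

Mean z̄ = (80 + 75 + 84 + 69 + 69 + 82 + 91 + 85)/8 = 79.3750
Deviations from mean: 0.6250, -4.3750, 4.6250, -10.3750, -10.3750, 2.6250, 11.6250, 5.6250
Numerator Σ_{t=1}^{7}(z_t−z̄)(z_{t+1}−z̄) = 105.3594
Denominator Σ(z_t−z̄)² = 429.8750
r_1 = 105.3594 / 429.8750 = 0.245

0.245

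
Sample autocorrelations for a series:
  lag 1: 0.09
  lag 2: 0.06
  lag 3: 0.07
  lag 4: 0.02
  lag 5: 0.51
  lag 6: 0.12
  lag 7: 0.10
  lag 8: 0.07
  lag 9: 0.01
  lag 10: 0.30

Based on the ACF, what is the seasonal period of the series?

5

The largest autocorrelation is r_5 = 0.51, with a weaker echo at lag 10 (0.30); the remaining lags stay at or below 0.12.
The dominant spike at lag 5 indicates a seasonal period of 5.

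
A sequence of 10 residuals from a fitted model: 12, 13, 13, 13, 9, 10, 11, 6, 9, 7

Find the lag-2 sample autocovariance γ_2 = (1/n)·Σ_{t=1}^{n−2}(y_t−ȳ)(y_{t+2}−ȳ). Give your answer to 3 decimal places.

Mean ȳ = (12 + 13 + 13 + 13 + 9 + 10 + 11 + 6 + 9 + 7)/10 = 10.3000
Σ_{t=1}^{8}(y_t−ȳ)(y_{t+2}−ȳ) = 21.2200
γ_2 = 21.2200 / 10 = 2.122

2.122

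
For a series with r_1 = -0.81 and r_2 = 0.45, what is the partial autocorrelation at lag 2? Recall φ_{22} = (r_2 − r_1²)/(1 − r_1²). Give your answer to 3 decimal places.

-0.599

φ_{22} = (r_2 − r_1²) / (1 − r_1²)
r_1² = (-0.81)² = 0.6561
Numerator = 0.45 − 0.6561 = -0.2061; denominator = 1 − 0.6561 = 0.3439
φ_{22} = -0.2061 / 0.3439 = -0.599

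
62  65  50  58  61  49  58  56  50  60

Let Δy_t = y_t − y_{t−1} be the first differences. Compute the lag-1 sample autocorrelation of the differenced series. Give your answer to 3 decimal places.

First differences Δy: 3, -15, 8, 3, -12, 9, -2, -6, 10
Mean of differences = -0.2222
Numerator Σ(Δy_t−Δȳ)(Δy_{t+1}−Δȳ) = -354.3827
Denominator Σ(Δy_t−Δȳ)² = 671.5556
r_1(Δy) = -354.3827 / 671.5556 = -0.528

-0.528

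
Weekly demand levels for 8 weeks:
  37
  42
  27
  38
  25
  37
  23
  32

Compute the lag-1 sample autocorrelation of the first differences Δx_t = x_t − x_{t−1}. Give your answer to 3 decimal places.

First differences Δx: 5, -15, 11, -13, 12, -14, 9
Mean of differences = -0.7143
Numerator Σ(Δx_t−Δx̄)(Δx_{t+1}−Δx̄) = -847.0816
Denominator Σ(Δx_t−Δx̄)² = 957.4286
r_1(Δx) = -847.0816 / 957.4286 = -0.885

-0.885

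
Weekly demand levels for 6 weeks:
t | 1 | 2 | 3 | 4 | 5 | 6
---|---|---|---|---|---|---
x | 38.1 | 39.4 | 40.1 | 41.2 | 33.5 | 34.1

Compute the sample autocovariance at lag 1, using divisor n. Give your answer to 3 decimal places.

Mean x̄ = (38.1 + 39.4 + 40.1 + 41.2 + 33.5 + 34.1)/6 = 37.7333
Σ_{t=1}^{5}(x_t−x̄)(x_{t+1}−x̄) = 13.4656
γ_1 = 13.4656 / 6 = 2.244

2.244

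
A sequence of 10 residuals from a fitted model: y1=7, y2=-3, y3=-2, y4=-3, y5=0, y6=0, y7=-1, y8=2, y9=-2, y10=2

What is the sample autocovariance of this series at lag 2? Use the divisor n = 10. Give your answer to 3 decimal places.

Mean ȳ = (7 − 3 − 2 − 3 + 0 + 0 − 1 + 2 − 2 + 2)/10 = 0.0000
Σ_{t=1}^{8}(y_t−ȳ)(y_{t+2}−ȳ) = 1.0000
γ_2 = 1.0000 / 10 = 0.100

0.100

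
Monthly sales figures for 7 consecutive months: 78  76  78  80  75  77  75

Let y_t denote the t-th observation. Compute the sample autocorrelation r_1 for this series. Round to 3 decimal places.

-0.250

Mean ȳ = (78 + 76 + 78 + 80 + 75 + 77 + 75)/7 = 77.0000
Deviations from mean: 1.0000, -1.0000, 1.0000, 3.0000, -2.0000, 0.0000, -2.0000
Σ(y_t−ȳ)(y_{t+1}−ȳ) = (-1.0000) + (-1.0000) + (3.0000) + (-6.0000) + (0.0000) + (0.0000) = -5.0000
Denominator Σ(y_t−ȳ)² = 20.0000
r_1 = -5.0000 / 20.0000 = -0.250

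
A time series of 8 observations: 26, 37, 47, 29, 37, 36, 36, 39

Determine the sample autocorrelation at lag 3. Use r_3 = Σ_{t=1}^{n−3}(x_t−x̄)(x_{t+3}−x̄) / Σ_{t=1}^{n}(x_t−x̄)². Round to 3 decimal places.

0.261

Mean x̄ = (26 + 37 + 47 + 29 + 37 + 36 + 36 + 39)/8 = 35.8750
Deviations from mean: -9.8750, 1.1250, 11.1250, -6.8750, 1.1250, 0.1250, 0.1250, 3.1250
Σ(x_t−x̄)(x_{t+3}−x̄) = (67.8906) + (1.2656) + (1.3906) + (-0.8594) + (3.5156) = 73.2031
Denominator Σ(x_t−x̄)² = 280.8750
r_3 = 73.2031 / 280.8750 = 0.261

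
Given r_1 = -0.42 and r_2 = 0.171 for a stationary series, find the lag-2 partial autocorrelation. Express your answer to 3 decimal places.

φ_{22} = (r_2 − r_1²) / (1 − r_1²)
r_1² = (-0.42)² = 0.1764
Numerator = 0.171 − 0.1764 = -0.0054; denominator = 1 − 0.1764 = 0.8236
φ_{22} = -0.0054 / 0.8236 = -0.007

-0.007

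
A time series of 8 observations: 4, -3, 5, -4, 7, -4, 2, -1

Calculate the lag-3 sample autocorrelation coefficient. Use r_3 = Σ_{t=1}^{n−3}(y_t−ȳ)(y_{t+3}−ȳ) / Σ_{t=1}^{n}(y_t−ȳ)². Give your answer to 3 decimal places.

-0.577

Mean ȳ = (4 − 3 + 5 − 4 + 7 − 4 + 2 − 1)/8 = 0.7500
Σ(y_t−ȳ)(y_{t+3}−ȳ) = (-15.4375) + (-23.4375) + (-20.1875) + (-5.9375) + (-10.9375) = -75.9375
Denominator Σ(y_t−ȳ)² = 131.5000
r_3 = -75.9375 / 131.5000 = -0.577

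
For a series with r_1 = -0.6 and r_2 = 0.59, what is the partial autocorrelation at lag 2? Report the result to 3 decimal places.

0.359

φ_{22} = (r_2 − r_1²) / (1 − r_1²)
r_1² = (-0.6)² = 0.36
Numerator = 0.59 − 0.3600 = 0.2300; denominator = 1 − 0.3600 = 0.6400
φ_{22} = 0.2300 / 0.6400 = 0.359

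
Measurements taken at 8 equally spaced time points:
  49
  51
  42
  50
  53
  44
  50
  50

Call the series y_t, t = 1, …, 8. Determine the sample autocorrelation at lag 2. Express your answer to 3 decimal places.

Mean ȳ = (49 + 51 + 42 + 50 + 53 + 44 + 50 + 50)/8 = 48.6250
Deviations from mean: 0.3750, 2.3750, -6.6250, 1.3750, 4.3750, -4.6250, 1.3750, 1.3750
Numerator Σ_{t=1}^{6}(y_t−ȳ)(y_{t+2}−ȳ) = -34.9063
Denominator Σ(y_t−ȳ)² = 95.8750
r_2 = -34.9063 / 95.8750 = -0.364

-0.364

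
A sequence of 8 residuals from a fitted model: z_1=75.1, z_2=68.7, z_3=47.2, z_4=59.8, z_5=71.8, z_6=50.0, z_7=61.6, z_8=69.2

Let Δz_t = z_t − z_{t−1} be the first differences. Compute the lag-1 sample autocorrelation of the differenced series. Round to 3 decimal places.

First differences Δz: -6.4, -21.5, 12.6, 12.0, -21.8, 11.6, 7.6
Mean of differences = -0.8429
Numerator Σ(Δz_t−Δz̄)(Δz_{t+1}−Δz̄) = -415.1147
Denominator Σ(Δz_t−Δz̄)² = 1468.5571
r_1(Δz) = -415.1147 / 1468.5571 = -0.283

-0.283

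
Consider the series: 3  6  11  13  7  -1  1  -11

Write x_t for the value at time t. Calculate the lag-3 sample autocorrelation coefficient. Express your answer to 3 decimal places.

-0.264

Mean x̄ = (3 + 6 + 11 + 13 + 7 − 1 + 1 − 11)/8 = 3.6250
Deviations from mean: -0.6250, 2.3750, 7.3750, 9.3750, 3.3750, -4.6250, -2.6250, -14.6250
Σ(x_t−x̄)(x_{t+3}−x̄) = (-5.8594) + (8.0156) + (-34.1094) + (-24.6094) + (-49.3594) = -105.9219
Denominator Σ(x_t−x̄)² = 401.8750
r_3 = -105.9219 / 401.8750 = -0.264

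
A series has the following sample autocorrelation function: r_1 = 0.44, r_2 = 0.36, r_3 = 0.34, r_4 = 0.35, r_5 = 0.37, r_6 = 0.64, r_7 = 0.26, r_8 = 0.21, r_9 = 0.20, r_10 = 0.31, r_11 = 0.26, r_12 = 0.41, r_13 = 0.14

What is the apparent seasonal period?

The largest autocorrelation is r_6 = 0.64; the remaining lags stay at or below 0.44. The elevated value at lag 1 (0.44), dropping to 0.36 at lag 2, reflects decaying short-term dependence rather than seasonality.
The dominant spike at lag 6 indicates a seasonal period of 6.

6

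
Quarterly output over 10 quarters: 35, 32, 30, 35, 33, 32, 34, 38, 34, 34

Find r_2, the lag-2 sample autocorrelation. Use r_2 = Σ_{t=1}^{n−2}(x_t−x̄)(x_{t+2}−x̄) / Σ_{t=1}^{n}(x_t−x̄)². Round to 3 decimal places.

-0.304

Mean x̄ = (35 + 32 + 30 + 35 + 33 + 32 + 34 + 38 + 34 + 34)/10 = 33.7000
Numerator Σ_{t=1}^{8}(x_t−x̄)(x_{t+2}−x̄) = -12.7800
Denominator Σ(x_t−x̄)² = 42.1000
r_2 = -12.7800 / 42.1000 = -0.304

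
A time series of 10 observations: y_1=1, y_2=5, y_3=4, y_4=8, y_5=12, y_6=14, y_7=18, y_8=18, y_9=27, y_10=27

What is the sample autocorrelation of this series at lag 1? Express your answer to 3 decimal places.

0.677

Mean ȳ = (1 + 5 + 4 + 8 + 12 + 14 + 18 + 18 + 27 + 27)/10 = 13.4000
Numerator Σ_{t=1}^{9}(y_t−ȳ)(y_{t+1}−ȳ) = 512.0400
Denominator Σ(y_t−ȳ)² = 756.4000
r_1 = 512.0400 / 756.4000 = 0.677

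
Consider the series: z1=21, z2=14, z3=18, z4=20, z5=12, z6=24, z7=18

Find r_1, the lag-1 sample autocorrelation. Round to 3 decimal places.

-0.592

Mean z̄ = (21 + 14 + 18 + 20 + 12 + 24 + 18)/7 = 18.1429
Deviations from mean: 2.8571, -4.1429, -0.1429, 1.8571, -6.1429, 5.8571, -0.1429
Σ(z_t−z̄)(z_{t+1}−z̄) = (-11.8367) + (0.5918) + (-0.2653) + (-11.4082) + (-35.9796) + (-0.8367) = -59.7347
Denominator Σ(z_t−z̄)² = 100.8571
r_1 = -59.7347 / 100.8571 = -0.592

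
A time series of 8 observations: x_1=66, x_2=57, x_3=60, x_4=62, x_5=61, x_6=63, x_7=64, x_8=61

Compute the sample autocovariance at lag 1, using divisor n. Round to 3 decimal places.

-1.539

Mean x̄ = (66 + 57 + 60 + 62 + 61 + 63 + 64 + 61)/8 = 61.7500
Deviations: 4.2500, -4.7500, -1.7500, 0.2500, -0.7500, 1.2500, 2.2500, -0.7500
Σ_{t=1}^{7}(x_t−x̄)(x_{t+1}−x̄) = -12.3125
γ_1 = -12.3125 / 8 = -1.539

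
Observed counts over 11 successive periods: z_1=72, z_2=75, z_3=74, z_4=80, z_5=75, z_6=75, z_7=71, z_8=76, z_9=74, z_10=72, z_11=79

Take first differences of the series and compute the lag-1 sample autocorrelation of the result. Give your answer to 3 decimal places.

First differences Δz: 3, -1, 6, -5, 0, -4, 5, -2, -2, 7
Mean of differences = 0.7000
Numerator Σ(Δz_t−Δz̄)(Δz_{t+1}−Δz̄) = -77.3900
Denominator Σ(Δz_t−Δz̄)² = 164.1000
r_1(Δz) = -77.3900 / 164.1000 = -0.472

-0.472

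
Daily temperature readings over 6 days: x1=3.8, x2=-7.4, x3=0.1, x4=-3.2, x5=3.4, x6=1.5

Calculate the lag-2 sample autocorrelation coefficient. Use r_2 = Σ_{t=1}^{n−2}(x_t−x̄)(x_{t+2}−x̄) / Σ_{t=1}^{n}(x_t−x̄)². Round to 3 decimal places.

0.199

Mean x̄ = (3.8 − 7.4 + 0.1 − 3.2 + 3.4 + 1.5)/6 = -0.3000
Numerator Σ_{t=1}^{4}(x_t−x̄)(x_{t+2}−x̄) = 18.4900
Denominator Σ(x_t−x̄)² = 92.7200
r_2 = 18.4900 / 92.7200 = 0.199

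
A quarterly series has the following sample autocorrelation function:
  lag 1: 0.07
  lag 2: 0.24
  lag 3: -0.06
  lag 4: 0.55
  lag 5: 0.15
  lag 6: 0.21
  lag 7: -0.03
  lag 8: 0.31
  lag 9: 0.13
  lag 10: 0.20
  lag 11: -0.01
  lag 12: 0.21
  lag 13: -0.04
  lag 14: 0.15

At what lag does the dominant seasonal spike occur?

4

The largest autocorrelation is r_4 = 0.55, with a weaker echo at lag 8 (0.31); the remaining lags stay at or below 0.24.
The dominant spike at lag 4 indicates a seasonal period of 4.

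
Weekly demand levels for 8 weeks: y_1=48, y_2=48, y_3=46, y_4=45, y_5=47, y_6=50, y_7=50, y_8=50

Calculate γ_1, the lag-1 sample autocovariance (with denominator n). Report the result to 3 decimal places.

Mean ȳ = (48 + 48 + 46 + 45 + 47 + 50 + 50 + 50)/8 = 48.0000
Σ_{t=1}^{7}(y_t−ȳ)(y_{t+1}−ȳ) = 15.0000
γ_1 = 15.0000 / 8 = 1.875

1.875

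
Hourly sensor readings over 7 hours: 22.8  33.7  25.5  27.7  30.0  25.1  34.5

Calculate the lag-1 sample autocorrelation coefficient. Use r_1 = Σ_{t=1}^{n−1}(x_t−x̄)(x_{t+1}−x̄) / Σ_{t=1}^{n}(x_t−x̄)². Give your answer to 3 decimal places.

-0.585

Mean x̄ = (22.8 + 33.7 + 25.5 + 27.7 + 30.0 + 25.1 + 34.5)/7 = 28.4714
Deviations from mean: -5.6714, 5.2286, -2.9714, -0.7714, 1.5286, -3.3714, 6.0286
Σ(x_t−x̄)(x_{t+1}−x̄) = (-29.6535) + (-15.5363) + (2.2922) + (-1.1792) + (-5.1535) + (-20.3249) = -69.5551
Denominator Σ(x_t−x̄)² = 118.9743
r_1 = -69.5551 / 118.9743 = -0.585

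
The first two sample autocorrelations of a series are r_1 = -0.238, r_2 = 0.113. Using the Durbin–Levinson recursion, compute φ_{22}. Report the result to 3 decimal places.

0.060

φ_{22} = (r_2 − r_1²) / (1 − r_1²)
r_1² = (-0.238)² = 0.056644
Numerator = 0.113 − 0.0566 = 0.0564; denominator = 1 − 0.0566 = 0.9434
φ_{22} = 0.0564 / 0.9434 = 0.060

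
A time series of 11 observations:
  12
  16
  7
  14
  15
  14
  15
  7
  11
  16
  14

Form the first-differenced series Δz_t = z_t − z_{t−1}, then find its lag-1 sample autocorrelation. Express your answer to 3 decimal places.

-0.482

First differences Δz: 4, -9, 7, 1, -1, 1, -8, 4, 5, -2
Mean of differences = 0.2000
Numerator Σ(Δz_t−Δz̄)(Δz_{t+1}−Δz̄) = -124.0400
Denominator Σ(Δz_t−Δz̄)² = 257.6000
r_1(Δz) = -124.0400 / 257.6000 = -0.482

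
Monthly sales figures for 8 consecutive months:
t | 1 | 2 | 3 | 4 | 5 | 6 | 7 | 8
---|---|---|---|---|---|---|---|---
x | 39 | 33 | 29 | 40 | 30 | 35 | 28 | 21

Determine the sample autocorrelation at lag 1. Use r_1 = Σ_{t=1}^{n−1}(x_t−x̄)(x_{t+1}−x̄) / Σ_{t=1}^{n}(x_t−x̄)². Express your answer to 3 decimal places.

-0.035

Mean x̄ = (39 + 33 + 29 + 40 + 30 + 35 + 28 + 21)/8 = 31.8750
Deviations from mean: 7.1250, 1.1250, -2.8750, 8.1250, -1.8750, 3.1250, -3.8750, -10.8750
Σ(x_t−x̄)(x_{t+1}−x̄) = (8.0156) + (-3.2344) + (-23.3594) + (-15.2344) + (-5.8594) + (-12.1094) + (42.1406) = -9.6406
Denominator Σ(x_t−x̄)² = 272.8750
r_1 = -9.6406 / 272.8750 = -0.035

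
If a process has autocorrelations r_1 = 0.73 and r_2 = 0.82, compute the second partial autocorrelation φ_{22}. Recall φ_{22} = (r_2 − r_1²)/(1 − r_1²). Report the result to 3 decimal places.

φ_{22} = (r_2 − r_1²) / (1 − r_1²)
r_1² = (0.73)² = 0.5329
Numerator = 0.82 − 0.5329 = 0.2871; denominator = 1 − 0.5329 = 0.4671
φ_{22} = 0.2871 / 0.4671 = 0.615

0.615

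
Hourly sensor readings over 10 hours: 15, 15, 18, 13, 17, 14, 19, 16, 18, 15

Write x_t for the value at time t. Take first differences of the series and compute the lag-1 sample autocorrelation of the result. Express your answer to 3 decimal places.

First differences Δx: 0, 3, -5, 4, -3, 5, -3, 2, -3
Mean of differences = 0.0000
Numerator Σ(Δx_t−Δx̄)(Δx_{t+1}−Δx̄) = -89.0000
Denominator Σ(Δx_t−Δx̄)² = 106.0000
r_1(Δx) = -89.0000 / 106.0000 = -0.840

-0.840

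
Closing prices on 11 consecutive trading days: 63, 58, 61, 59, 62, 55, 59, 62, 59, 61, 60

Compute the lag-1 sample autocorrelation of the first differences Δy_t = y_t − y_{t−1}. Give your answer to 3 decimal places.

First differences Δy: -5, 3, -2, 3, -7, 4, 3, -3, 2, -1
Mean of differences = -0.3000
Numerator Σ(Δy_t−Δȳ)(Δy_{t+1}−Δȳ) = -80.1900
Denominator Σ(Δy_t−Δȳ)² = 134.1000
r_1(Δy) = -80.1900 / 134.1000 = -0.598

-0.598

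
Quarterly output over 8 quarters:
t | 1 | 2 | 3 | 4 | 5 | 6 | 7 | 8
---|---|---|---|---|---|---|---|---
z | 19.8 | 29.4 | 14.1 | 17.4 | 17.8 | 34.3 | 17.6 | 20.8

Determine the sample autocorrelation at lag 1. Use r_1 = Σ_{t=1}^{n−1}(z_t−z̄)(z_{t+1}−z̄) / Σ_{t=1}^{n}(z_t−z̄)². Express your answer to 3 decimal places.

Mean z̄ = (19.8 + 29.4 + 14.1 + 17.4 + 17.8 + 34.3 + 17.6 + 20.8)/8 = 21.4000
Deviations from mean: -1.6000, 8.0000, -7.3000, -4.0000, -3.6000, 12.9000, -3.8000, -0.6000
Numerator Σ_{t=1}^{7}(z_t−z̄)(z_{t+1}−z̄) = -120.7800
Denominator Σ(z_t−z̄)² = 330.0200
r_1 = -120.7800 / 330.0200 = -0.366

-0.366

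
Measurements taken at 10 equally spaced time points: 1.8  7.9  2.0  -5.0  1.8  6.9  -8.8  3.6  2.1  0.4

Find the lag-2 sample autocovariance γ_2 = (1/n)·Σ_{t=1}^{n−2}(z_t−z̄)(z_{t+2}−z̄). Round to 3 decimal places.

Mean z̄ = (1.8 + 7.9 + 2.0 − 5.0 + 1.8 + 6.9 − 8.8 + 3.6 + 2.1 + 0.4)/10 = 1.2700
Σ_{t=1}^{8}(z_t−z̄)(z_{t+2}−z̄) = -78.7008
γ_2 = -78.7008 / 10 = -7.870

-7.870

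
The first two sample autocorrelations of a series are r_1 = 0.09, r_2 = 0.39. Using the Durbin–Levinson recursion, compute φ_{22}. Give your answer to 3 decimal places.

φ_{22} = (r_2 − r_1²) / (1 − r_1²)
r_1² = (0.09)² = 0.0081
Numerator = 0.39 − 0.0081 = 0.3819; denominator = 1 − 0.0081 = 0.9919
φ_{22} = 0.3819 / 0.9919 = 0.385

0.385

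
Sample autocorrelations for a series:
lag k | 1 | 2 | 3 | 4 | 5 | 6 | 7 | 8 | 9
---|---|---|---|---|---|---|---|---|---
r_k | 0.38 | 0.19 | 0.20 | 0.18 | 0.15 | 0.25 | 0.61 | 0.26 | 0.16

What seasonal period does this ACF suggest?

7

The largest autocorrelation is r_7 = 0.61; the remaining lags stay at or below 0.38. The elevated value at lag 1 (0.38), dropping to 0.19 at lag 2, reflects decaying short-term dependence rather than seasonality.
The dominant spike at lag 7 indicates a seasonal period of 7.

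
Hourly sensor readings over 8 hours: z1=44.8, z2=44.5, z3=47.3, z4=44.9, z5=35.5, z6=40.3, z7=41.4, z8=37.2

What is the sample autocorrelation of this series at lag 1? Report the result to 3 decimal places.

Mean z̄ = (44.8 + 44.5 + 47.3 + 44.9 + 35.5 + 40.3 + 41.4 + 37.2)/8 = 41.9875
Σ(z_t−z̄)(z_{t+1}−z̄) = (7.0664) + (13.3477) + (15.4727) + (-18.8948) + (10.9477) + (0.9914) + (2.8127) = 31.7436
Denominator Σ(z_t−z̄)² = 119.1288
r_1 = 31.7436 / 119.1288 = 0.266

0.266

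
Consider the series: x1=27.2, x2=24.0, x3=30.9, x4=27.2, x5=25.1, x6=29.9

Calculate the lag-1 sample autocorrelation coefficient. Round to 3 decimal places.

-0.487

Mean x̄ = (27.2 + 24.0 + 30.9 + 27.2 + 25.1 + 29.9)/6 = 27.3833
Numerator Σ_{t=1}^{5}(x_t−x̄)(x_{t+1}−x̄) = -17.2503
Denominator Σ(x_t−x̄)² = 35.4283
r_1 = -17.2503 / 35.4283 = -0.487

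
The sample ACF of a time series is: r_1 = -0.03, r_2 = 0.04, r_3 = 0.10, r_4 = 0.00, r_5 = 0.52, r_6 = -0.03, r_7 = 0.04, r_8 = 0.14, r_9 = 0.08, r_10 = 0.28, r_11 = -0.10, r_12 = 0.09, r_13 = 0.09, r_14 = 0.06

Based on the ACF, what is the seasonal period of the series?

The largest autocorrelation is r_5 = 0.52, with a weaker echo at lag 10 (0.28); the remaining lags stay at or below 0.14.
The dominant spike at lag 5 indicates a seasonal period of 5.

5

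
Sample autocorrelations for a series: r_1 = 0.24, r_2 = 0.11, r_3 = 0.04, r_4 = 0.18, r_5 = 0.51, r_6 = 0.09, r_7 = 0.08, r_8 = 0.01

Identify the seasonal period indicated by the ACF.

5

The largest autocorrelation is r_5 = 0.51; the remaining lags stay at or below 0.24. The elevated value at lag 1 (0.24), dropping to 0.11 at lag 2, reflects decaying short-term dependence rather than seasonality.
The dominant spike at lag 5 indicates a seasonal period of 5.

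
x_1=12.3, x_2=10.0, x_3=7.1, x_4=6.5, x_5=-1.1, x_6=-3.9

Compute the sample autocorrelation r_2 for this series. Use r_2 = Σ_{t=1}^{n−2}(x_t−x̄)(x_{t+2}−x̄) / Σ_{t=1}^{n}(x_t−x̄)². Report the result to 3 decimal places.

-0.019

Mean x̄ = (12.3 + 10.0 + 7.1 + 6.5 − 1.1 − 3.9)/6 = 5.1500
Deviations from mean: 7.1500, 4.8500, 1.9500, 1.3500, -6.2500, -9.0500
Σ(x_t−x̄)(x_{t+2}−x̄) = (13.9425) + (6.5475) + (-12.1875) + (-12.2175) = -3.9150
Denominator Σ(x_t−x̄)² = 201.2350
r_2 = -3.9150 / 201.2350 = -0.019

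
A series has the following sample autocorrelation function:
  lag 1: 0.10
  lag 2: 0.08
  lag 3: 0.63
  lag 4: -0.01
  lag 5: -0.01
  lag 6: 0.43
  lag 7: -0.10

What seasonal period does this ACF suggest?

The largest autocorrelation is r_3 = 0.63, with a weaker echo at lag 6 (0.43); the remaining lags stay at or below 0.10.
The dominant spike at lag 3 indicates a seasonal period of 3.

3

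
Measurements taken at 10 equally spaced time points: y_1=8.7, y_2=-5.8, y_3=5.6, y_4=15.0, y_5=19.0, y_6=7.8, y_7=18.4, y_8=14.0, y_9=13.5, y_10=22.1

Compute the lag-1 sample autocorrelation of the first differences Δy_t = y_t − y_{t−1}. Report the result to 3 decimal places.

First differences Δy: -14.5, 11.4, 9.4, 4.0, -11.2, 10.6, -4.4, -0.5, 8.6
Mean of differences = 1.4889
Numerator Σ(Δy_t−Δȳ)(Δy_{t+1}−Δȳ) = -263.7523
Denominator Σ(Δy_t−Δȳ)² = 755.9889
r_1(Δy) = -263.7523 / 755.9889 = -0.349

-0.349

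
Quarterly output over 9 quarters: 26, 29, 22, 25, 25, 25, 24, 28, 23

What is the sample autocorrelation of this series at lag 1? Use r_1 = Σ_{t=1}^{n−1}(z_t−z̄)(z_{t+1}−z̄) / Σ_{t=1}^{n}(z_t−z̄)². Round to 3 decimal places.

Mean z̄ = (26 + 29 + 22 + 25 + 25 + 25 + 24 + 28 + 23)/9 = 25.2222
Numerator Σ_{t=1}^{8}(z_t−z̄)(z_{t+1}−z̄) = -17.7160
Denominator Σ(z_t−z̄)² = 39.5556
r_1 = -17.7160 / 39.5556 = -0.448

-0.448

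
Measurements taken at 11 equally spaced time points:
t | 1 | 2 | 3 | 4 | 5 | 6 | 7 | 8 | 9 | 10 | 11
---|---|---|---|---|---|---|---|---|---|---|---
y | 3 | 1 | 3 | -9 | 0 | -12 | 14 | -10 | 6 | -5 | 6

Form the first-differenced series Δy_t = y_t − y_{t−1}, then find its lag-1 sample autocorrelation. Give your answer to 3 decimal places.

-0.875

First differences Δy: -2, 2, -12, 9, -12, 26, -24, 16, -11, 11
Mean of differences = 0.3000
Numerator Σ(Δy_t−Δȳ)(Δy_{t+1}−Δȳ) = -1859.2900
Denominator Σ(Δy_t−Δȳ)² = 2126.1000
r_1(Δy) = -1859.2900 / 2126.1000 = -0.875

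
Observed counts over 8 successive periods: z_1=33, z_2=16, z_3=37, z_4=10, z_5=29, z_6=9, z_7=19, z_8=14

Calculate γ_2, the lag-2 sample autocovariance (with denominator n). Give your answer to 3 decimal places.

71.887

Mean z̄ = (33 + 16 + 37 + 10 + 29 + 9 + 19 + 14)/8 = 20.8750
Deviations: 12.1250, -4.8750, 16.1250, -10.8750, 8.1250, -11.8750, -1.8750, -6.8750
Σ_{t=1}^{6}(z_t−z̄)(z_{t+2}−z̄) = 575.0938
γ_2 = 575.0938 / 8 = 71.887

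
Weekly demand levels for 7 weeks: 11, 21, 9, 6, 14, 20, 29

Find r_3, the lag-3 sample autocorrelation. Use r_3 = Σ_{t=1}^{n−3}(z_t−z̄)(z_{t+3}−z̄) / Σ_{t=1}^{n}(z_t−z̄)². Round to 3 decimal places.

-0.313

Mean z̄ = (11 + 21 + 9 + 6 + 14 + 20 + 29)/7 = 15.7143
Deviations from mean: -4.7143, 5.2857, -6.7143, -9.7143, -1.7143, 4.2857, 13.2857
Numerator Σ_{t=1}^{4}(z_t−z̄)(z_{t+3}−z̄) = -121.1020
Denominator Σ(z_t−z̄)² = 387.4286
r_3 = -121.1020 / 387.4286 = -0.313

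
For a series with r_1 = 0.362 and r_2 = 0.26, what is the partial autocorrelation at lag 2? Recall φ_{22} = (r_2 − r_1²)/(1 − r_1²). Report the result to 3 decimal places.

0.148

φ_{22} = (r_2 − r_1²) / (1 − r_1²)
r_1² = (0.362)² = 0.131044
Numerator = 0.26 − 0.1310 = 0.1290; denominator = 1 − 0.1310 = 0.8690
φ_{22} = 0.1290 / 0.8690 = 0.148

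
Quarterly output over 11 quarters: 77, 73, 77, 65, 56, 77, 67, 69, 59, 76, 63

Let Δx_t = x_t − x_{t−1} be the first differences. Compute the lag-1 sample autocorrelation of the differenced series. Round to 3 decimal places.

First differences Δx: -4, 4, -12, -9, 21, -10, 2, -10, 17, -13
Mean of differences = -1.4000
Numerator Σ(Δx_t−Δx̄)(Δx_{t+1}−Δx̄) = -783.7600
Denominator Σ(Δx_t−Δx̄)² = 1340.4000
r_1(Δx) = -783.7600 / 1340.4000 = -0.585

-0.585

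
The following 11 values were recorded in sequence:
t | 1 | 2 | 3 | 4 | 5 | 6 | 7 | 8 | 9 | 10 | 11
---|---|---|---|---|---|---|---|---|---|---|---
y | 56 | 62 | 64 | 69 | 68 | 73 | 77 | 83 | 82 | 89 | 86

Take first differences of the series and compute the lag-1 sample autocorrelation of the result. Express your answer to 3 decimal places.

-0.607

First differences Δy: 6, 2, 5, -1, 5, 4, 6, -1, 7, -3
Mean of differences = 3.0000
Numerator Σ(Δy_t−Δȳ)(Δy_{t+1}−Δȳ) = -68.0000
Denominator Σ(Δy_t−Δȳ)² = 112.0000
r_1(Δy) = -68.0000 / 112.0000 = -0.607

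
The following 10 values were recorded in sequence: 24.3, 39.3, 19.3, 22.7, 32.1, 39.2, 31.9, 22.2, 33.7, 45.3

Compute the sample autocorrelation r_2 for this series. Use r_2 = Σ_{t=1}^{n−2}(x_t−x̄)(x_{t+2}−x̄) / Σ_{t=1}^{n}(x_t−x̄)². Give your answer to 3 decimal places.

-0.392

Mean x̄ = (24.3 + 39.3 + 19.3 + 22.7 + 32.1 + 39.2 + 31.9 + 22.2 + 33.7 + 45.3)/10 = 31.0000
Numerator Σ_{t=1}^{8}(x_t−x̄)(x_{t+2}−x̄) = -266.0100
Denominator Σ(x_t−x̄)² = 678.0400
r_2 = -266.0100 / 678.0400 = -0.392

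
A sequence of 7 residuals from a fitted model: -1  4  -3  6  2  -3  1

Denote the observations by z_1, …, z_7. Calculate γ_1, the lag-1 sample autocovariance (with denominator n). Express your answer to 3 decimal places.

Mean z̄ = (-1 + 4 − 3 + 6 + 2 − 3 + 1)/7 = 0.8571
Deviations: -1.8571, 3.1429, -3.8571, 5.1429, 1.1429, -3.8571, 0.1429
Σ_{t=1}^{6}(z_t−z̄)(z_{t+1}−z̄) = -36.8776
γ_1 = -36.8776 / 7 = -5.268

-5.268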